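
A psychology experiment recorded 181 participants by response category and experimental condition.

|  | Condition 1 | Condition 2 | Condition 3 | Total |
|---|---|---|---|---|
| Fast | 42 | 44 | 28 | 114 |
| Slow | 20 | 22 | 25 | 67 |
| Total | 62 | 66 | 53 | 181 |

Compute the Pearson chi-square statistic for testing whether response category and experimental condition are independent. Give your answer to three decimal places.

3.330

Grand total N = 181.
Expected counts (row total × column total / N):
  Fast, Condition 1: 114×62/181 = 39.0497
  Fast, Condition 2: 114×66/181 = 41.5691
  Fast, Condition 3: 114×53/181 = 33.3812
  Slow, Condition 1: 67×62/181 = 22.9503
  Slow, Condition 2: 67×66/181 = 24.4309
  Slow, Condition 3: 67×53/181 = 19.6188
Contributions (O − E)²/E:
  (42 − 39.0497)²/39.0497 = 0.2229
  (44 − 41.5691)²/41.5691 = 0.1422
  (28 − 33.3812)²/33.3812 = 0.8675
  (20 − 22.9503)²/22.9503 = 0.3793
  (22 − 24.4309)²/24.4309 = 0.2419
  (25 − 19.6188)²/19.6188 = 1.4760
χ² = 0.2229 + 0.1422 + 0.8675 + 0.3793 + 0.2419 + 1.4760 = 3.330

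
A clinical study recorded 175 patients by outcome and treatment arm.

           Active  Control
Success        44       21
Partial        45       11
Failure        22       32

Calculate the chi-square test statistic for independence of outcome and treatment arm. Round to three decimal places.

19.410

Row totals: 65, 56, 54. Column totals: 111, 64. Grand total N = 175.
Expected counts (row total × column total / N):
  Success, Active: 65×111/175 = 41.2286
  Success, Control: 65×64/175 = 23.7714
  Partial, Active: 56×111/175 = 35.5200
  Partial, Control: 56×64/175 = 20.4800
  Failure, Active: 54×111/175 = 34.2514
  Failure, Control: 54×64/175 = 19.7486
Contributions (O − E)²/E:
  (44 − 41.2286)²/41.2286 = 0.1863
  (21 − 23.7714)²/23.7714 = 0.3231
  (45 − 35.5200)²/35.5200 = 2.5301
  (11 − 20.4800)²/20.4800 = 4.3882
  (22 − 34.2514)²/34.2514 = 4.3822
  (32 − 19.7486)²/19.7486 = 7.6004
χ² = 0.1863 + 0.3231 + 2.5301 + 4.3882 + 4.3822 + 7.6004 = 19.410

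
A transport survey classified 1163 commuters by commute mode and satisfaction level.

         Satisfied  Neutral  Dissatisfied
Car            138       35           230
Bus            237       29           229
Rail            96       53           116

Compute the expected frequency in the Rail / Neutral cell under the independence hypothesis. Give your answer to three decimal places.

Row total (Rail) = 265; column total (Neutral) = 117; grand total N = 1163.
Expected count = (row total × column total) / N = 265 × 117 / 1163 = 26.660.

26.660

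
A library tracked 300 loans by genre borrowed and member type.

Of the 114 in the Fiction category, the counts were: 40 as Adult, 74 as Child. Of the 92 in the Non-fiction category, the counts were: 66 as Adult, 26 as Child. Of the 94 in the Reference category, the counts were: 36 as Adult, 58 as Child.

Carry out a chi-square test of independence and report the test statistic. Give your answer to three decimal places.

Row totals: 114, 92, 94. Column totals: 142, 158. Grand total N = 300.
Expected counts (row total × column total / N):
  Fiction, Adult: 114×142/300 = 53.9600
  Fiction, Child: 114×158/300 = 60.0400
  Non-fiction, Adult: 92×142/300 = 43.5467
  Non-fiction, Child: 92×158/300 = 48.4533
  Reference, Adult: 94×142/300 = 44.4933
  Reference, Child: 94×158/300 = 49.5067
Contributions (O − E)²/E:
  (40 − 53.9600)²/53.9600 = 3.6116
  (74 − 60.0400)²/60.0400 = 3.2459
  (66 − 43.5467)²/43.5467 = 11.5772
  (26 − 48.4533)²/48.4533 = 10.4049
  (36 − 44.4933)²/44.4933 = 1.6213
  (58 − 49.5067)²/49.5067 = 1.4571
χ² = 3.6116 + 3.2459 + 11.5772 + 10.4049 + 1.6213 + 1.4571 = 31.918

31.918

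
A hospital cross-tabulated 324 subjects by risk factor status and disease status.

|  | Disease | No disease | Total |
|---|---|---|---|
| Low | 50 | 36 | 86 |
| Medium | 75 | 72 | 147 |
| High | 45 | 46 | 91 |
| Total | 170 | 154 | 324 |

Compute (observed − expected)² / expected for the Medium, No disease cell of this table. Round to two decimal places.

0.06

Row total (Medium) = 147; column total (No disease) = 154; N = 324.
Expected count E = 147 × 154 / 324 = 69.8704.
Contribution = (O − E)²/E = (72 − 69.8704)² / 69.8704 = 0.06.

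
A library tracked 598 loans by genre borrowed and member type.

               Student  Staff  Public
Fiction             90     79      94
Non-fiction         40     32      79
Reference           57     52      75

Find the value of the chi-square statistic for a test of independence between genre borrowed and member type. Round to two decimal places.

11.08

Row totals: 263, 151, 184. Column totals: 187, 163, 248. Grand total N = 598.
Expected counts (row total × column total / N):
  Fiction, Student: 263×187/598 = 82.242
  Fiction, Staff: 263×163/598 = 71.687
  Fiction, Public: 263×248/598 = 109.070
  Non-fiction, Student: 151×187/598 = 47.219
  Non-fiction, Staff: 151×163/598 = 41.159
  Non-fiction, Public: 151×248/598 = 62.622
  Reference, Student: 184×187/598 = 57.538
  Reference, Staff: 184×163/598 = 50.154
  Reference, Public: 184×248/598 = 76.308
Contributions (O − E)²/E:
  (90 − 82.242)²/82.242 = 0.7318
  (79 − 71.687)²/71.687 = 0.7460
  (94 − 109.070)²/109.070 = 2.0822
  (40 − 47.219)²/47.219 = 1.1037
  (32 − 41.159)²/41.159 = 2.0381
  (79 − 62.622)²/62.622 = 4.2835
  (57 − 57.538)²/57.538 = 0.0050
  (52 − 50.154)²/50.154 = 0.0679
  (75 − 76.308)²/76.308 = 0.0224
χ² = 0.7318 + 0.7460 + 2.0822 + 1.1037 + 2.0381 + 4.2835 + 0.0050 + 0.0679 + 0.0224 = 11.08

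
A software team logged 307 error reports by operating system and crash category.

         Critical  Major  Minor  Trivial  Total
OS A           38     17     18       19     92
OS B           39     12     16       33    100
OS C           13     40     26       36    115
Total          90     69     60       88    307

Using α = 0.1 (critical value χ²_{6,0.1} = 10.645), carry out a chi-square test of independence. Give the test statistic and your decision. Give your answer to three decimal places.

37.913; reject H₀

Grand total N = 307.
Expected counts (row total × column total / N):
  OS A, Critical: 92×90/307 = 26.9707
  OS A, Major: 92×69/307 = 20.6775
  OS A, Minor: 92×60/307 = 17.9805
  OS A, Trivial: 92×88/307 = 26.3713
  OS B, Critical: 100×90/307 = 29.3160
  OS B, Major: 100×69/307 = 22.4756
  OS B, Minor: 100×60/307 = 19.5440
  OS B, Trivial: 100×88/307 = 28.6645
  OS C, Critical: 115×90/307 = 33.7134
  OS C, Major: 115×69/307 = 25.8469
  OS C, Minor: 115×60/307 = 22.4756
  OS C, Trivial: 115×88/307 = 32.9642
Contributions (O − E)²/E:
  (38 − 26.9707)²/26.9707 = 4.5103
  (17 − 20.6775)²/20.6775 = 0.6540
  (18 − 17.9805)²/17.9805 = 0.0000
  (19 − 26.3713)²/26.3713 = 2.0604
  (39 − 29.3160)²/29.3160 = 3.1989
  (12 − 22.4756)²/22.4756 = 4.8825
  (16 − 19.5440)²/19.5440 = 0.6426
  (33 − 28.6645)²/28.6645 = 0.6557
  (13 − 33.7134)²/33.7134 = 12.7262
  (40 − 25.8469)²/25.8469 = 7.7499
  (26 − 22.4756)²/22.4756 = 0.5527
  (36 − 32.9642)²/32.9642 = 0.2796
χ² = 4.5103 + 0.6540 + 0.0000 + 2.0604 + 3.1989 + 4.8825 + 0.6426 + 0.6557 + 12.7262 + 7.7499 + 0.5527 + 0.2796 = 37.913
df = (3−1)(4−1) = 6. Since 37.913 > 10.645, reject the null hypothesis of independence at α = 0.1.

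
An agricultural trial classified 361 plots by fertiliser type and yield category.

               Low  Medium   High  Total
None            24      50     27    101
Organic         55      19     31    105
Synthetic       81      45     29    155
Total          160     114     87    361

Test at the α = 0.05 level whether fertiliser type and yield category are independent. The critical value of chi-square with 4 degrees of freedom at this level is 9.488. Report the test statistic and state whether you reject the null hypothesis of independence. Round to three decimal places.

33.456; reject H₀

Grand total N = 361.
Expected counts (row total × column total / N):
  None, Low: 101×160/361 = 44.7645
  None, Medium: 101×114/361 = 31.8947
  None, High: 101×87/361 = 24.3407
  Organic, Low: 105×160/361 = 46.5374
  Organic, Medium: 105×114/361 = 33.1579
  Organic, High: 105×87/361 = 25.3047
  Synthetic, Low: 155×160/361 = 68.6981
  Synthetic, Medium: 155×114/361 = 48.9474
  Synthetic, High: 155×87/361 = 37.3546
Contributions (O − E)²/E:
  (24 − 44.7645)²/44.7645 = 9.6318
  (50 − 31.8947)²/31.8947 = 10.2776
  (27 − 24.3407)²/24.3407 = 0.2905
  (55 − 46.5374)²/46.5374 = 1.5389
  (19 − 33.1579)²/33.1579 = 6.0452
  (31 − 25.3047)²/25.3047 = 1.2818
  (81 − 68.6981)²/68.6981 = 2.2029
  (45 − 48.9474)²/48.9474 = 0.3183
  (29 − 37.3546)²/37.3546 = 1.8686
χ² = 9.6318 + 10.2776 + 0.2905 + 1.5389 + 6.0452 + 1.2818 + 2.2029 + 0.3183 + 1.8686 = 33.456
df = (3−1)(3−1) = 4. Since 33.456 > 9.488, reject the null hypothesis of independence at α = 0.05.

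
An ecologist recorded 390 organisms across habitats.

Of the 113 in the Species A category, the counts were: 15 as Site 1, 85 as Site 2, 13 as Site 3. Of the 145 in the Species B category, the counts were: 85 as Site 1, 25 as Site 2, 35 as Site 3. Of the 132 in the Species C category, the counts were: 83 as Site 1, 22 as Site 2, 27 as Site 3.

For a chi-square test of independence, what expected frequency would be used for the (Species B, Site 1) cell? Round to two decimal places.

68.04

Row total (Species B) = 145; column total (Site 1) = 183; grand total N = 390.
Expected count = (row total × column total) / N = 145 × 183 / 390 = 68.04.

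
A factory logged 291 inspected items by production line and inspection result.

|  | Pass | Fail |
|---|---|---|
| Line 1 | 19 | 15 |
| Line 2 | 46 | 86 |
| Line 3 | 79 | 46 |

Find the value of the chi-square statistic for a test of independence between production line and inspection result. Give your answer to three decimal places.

Row totals: 34, 132, 125. Column totals: 144, 147. Grand total N = 291.
Expected counts (row total × column total / N):
  Line 1, Pass: 34×144/291 = 16.82474
  Line 1, Fail: 34×147/291 = 17.17526
  Line 2, Pass: 132×144/291 = 65.31959
  Line 2, Fail: 132×147/291 = 66.68041
  Line 3, Pass: 125×144/291 = 61.85567
  Line 3, Fail: 125×147/291 = 63.14433
Contributions (O − E)²/E:
  (19 − 16.82474)²/16.82474 = 0.2812
  (15 − 17.17526)²/17.17526 = 0.2755
  (46 − 65.31959)²/65.31959 = 5.7142
  (86 − 66.68041)²/66.68041 = 5.5975
  (79 − 61.85567)²/61.85567 = 4.7518
  (46 − 63.14433)²/63.14433 = 4.6549
χ² = 0.2812 + 0.2755 + 5.7142 + 5.5975 + 4.7518 + 4.6549 = 21.275

21.275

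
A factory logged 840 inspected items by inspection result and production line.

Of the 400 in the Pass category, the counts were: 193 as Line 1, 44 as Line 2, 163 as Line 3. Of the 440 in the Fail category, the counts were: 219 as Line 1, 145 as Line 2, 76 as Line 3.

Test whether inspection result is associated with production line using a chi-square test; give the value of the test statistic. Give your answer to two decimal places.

85.57

Row totals: 400, 440. Column totals: 412, 189, 239. Grand total N = 840.
Expected counts (row total × column total / N):
  Pass, Line 1: 400×412/840 = 196.190
  Pass, Line 2: 400×189/840 = 90.000
  Pass, Line 3: 400×239/840 = 113.810
  Fail, Line 1: 440×412/840 = 215.810
  Fail, Line 2: 440×189/840 = 99.000
  Fail, Line 3: 440×239/840 = 125.190
Contributions (O − E)²/E:
  (193 − 196.190)²/196.190 = 0.0519
  (44 − 90.000)²/90.000 = 23.5111
  (163 − 113.810)²/113.810 = 21.2605
  (219 − 215.810)²/215.810 = 0.0472
  (145 − 99.000)²/99.000 = 21.3737
  (76 − 125.190)²/125.190 = 19.3279
χ² = 0.0519 + 23.5111 + 21.2605 + 0.0472 + 21.3737 + 19.3279 = 85.57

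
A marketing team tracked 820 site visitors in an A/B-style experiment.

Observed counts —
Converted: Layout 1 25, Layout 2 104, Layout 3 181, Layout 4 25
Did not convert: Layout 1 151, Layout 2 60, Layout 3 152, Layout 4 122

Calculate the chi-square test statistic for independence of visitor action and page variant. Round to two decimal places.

Row totals: 335, 485. Column totals: 176, 164, 333, 147. Grand total N = 820.
Expected counts (row total × column total / N):
  Converted, Layout 1: 335×176/820 = 71.902
  Converted, Layout 2: 335×164/820 = 67.000
  Converted, Layout 3: 335×333/820 = 136.043
  Converted, Layout 4: 335×147/820 = 60.055
  Did not convert, Layout 1: 485×176/820 = 104.098
  Did not convert, Layout 2: 485×164/820 = 97.000
  Did not convert, Layout 3: 485×333/820 = 196.957
  Did not convert, Layout 4: 485×147/820 = 86.945
Contributions (O − E)²/E:
  (25 − 71.902)²/71.902 = 30.5944
  (104 − 67.000)²/67.000 = 20.4328
  (181 − 136.043)²/136.043 = 14.8566
  (25 − 60.055)²/60.055 = 20.4621
  (151 − 104.098)²/104.098 = 21.1320
  (60 − 97.000)²/97.000 = 14.1134
  (152 − 196.957)²/196.957 = 10.2618
  (122 − 86.945)²/86.945 = 14.1337
χ² = 30.5944 + 20.4328 + 14.8566 + 20.4621 + 21.1320 + 14.1134 + 10.2618 + 14.1337 = 145.99

145.99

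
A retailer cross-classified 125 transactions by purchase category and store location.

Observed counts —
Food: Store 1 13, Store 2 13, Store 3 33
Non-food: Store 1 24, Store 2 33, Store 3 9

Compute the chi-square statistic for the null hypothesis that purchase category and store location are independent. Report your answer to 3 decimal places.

Row totals: 59, 66. Column totals: 37, 46, 42. Grand total N = 125.
Expected counts (row total × column total / N):
  Food, Store 1: 59×37/125 = 17.4640
  Food, Store 2: 59×46/125 = 21.7120
  Food, Store 3: 59×42/125 = 19.8240
  Non-food, Store 1: 66×37/125 = 19.5360
  Non-food, Store 2: 66×46/125 = 24.2880
  Non-food, Store 3: 66×42/125 = 22.1760
Contributions (O − E)²/E:
  (13 − 17.4640)²/17.4640 = 1.1410
  (13 − 21.7120)²/21.7120 = 3.4957
  (33 − 19.8240)²/19.8240 = 8.7574
  (24 − 19.5360)²/19.5360 = 1.0200
  (33 − 24.2880)²/24.2880 = 3.1250
  (9 − 22.1760)²/22.1760 = 7.8286
χ² = 1.1410 + 3.4957 + 8.7574 + 1.0200 + 3.1250 + 7.8286 = 25.368

25.368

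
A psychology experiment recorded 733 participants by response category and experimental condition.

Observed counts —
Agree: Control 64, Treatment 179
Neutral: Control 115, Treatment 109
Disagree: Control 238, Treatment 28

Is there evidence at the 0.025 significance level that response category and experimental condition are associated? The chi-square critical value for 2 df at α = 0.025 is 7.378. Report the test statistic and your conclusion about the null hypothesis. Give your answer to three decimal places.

Row totals: 243, 224, 266. Column totals: 417, 316. Grand total N = 733.
Expected counts (row total × column total / N):
  Agree, Control: 243×417/733 = 138.2415
  Agree, Treatment: 243×316/733 = 104.7585
  Neutral, Control: 224×417/733 = 127.4325
  Neutral, Treatment: 224×316/733 = 96.5675
  Disagree, Control: 266×417/733 = 151.3261
  Disagree, Treatment: 266×316/733 = 114.6739
Contributions (O − E)²/E:
  (64 − 138.2415)²/138.2415 = 39.8708
  (179 − 104.7585)²/104.7585 = 52.6143
  (115 − 127.4325)²/127.4325 = 1.2129
  (109 − 96.5675)²/96.5675 = 1.6006
  (238 − 151.3261)²/151.3261 = 49.6436
  (28 − 114.6739)²/114.6739 = 65.5107
χ² = 39.8708 + 52.6143 + 1.2129 + 1.6006 + 49.6436 + 65.5107 = 210.453
df = (3−1)(2−1) = 2. Since 210.453 > 7.378, reject the null hypothesis of independence at α = 0.025.

210.453; reject H₀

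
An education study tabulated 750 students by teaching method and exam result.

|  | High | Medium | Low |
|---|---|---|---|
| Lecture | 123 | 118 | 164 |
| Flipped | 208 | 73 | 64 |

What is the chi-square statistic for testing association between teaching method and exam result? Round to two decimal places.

71.95

Row totals: 405, 345. Column totals: 331, 191, 228. Grand total N = 750.
Expected counts (row total × column total / N):
  Lecture, High: 405×331/750 = 178.740
  Lecture, Medium: 405×191/750 = 103.140
  Lecture, Low: 405×228/750 = 123.120
  Flipped, High: 345×331/750 = 152.260
  Flipped, Medium: 345×191/750 = 87.860
  Flipped, Low: 345×228/750 = 104.880
Contributions (O − E)²/E:
  (123 − 178.740)²/178.740 = 17.3825
  (118 − 103.140)²/103.140 = 2.1410
  (164 − 123.120)²/123.120 = 13.5735
  (208 − 152.260)²/152.260 = 20.4055
  (73 − 87.860)²/87.860 = 2.5133
  (64 − 104.880)²/104.880 = 15.9342
χ² = 17.3825 + 2.1410 + 13.5735 + 20.4055 + 2.5133 + 15.9342 = 71.95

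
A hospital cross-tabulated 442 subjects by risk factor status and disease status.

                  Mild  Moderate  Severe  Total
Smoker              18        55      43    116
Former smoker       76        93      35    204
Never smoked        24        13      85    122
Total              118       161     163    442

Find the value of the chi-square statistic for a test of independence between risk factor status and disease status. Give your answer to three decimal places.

Grand total N = 442.
Expected counts (row total × column total / N):
  Smoker, Mild: 116×118/442 = 30.9683
  Smoker, Moderate: 116×161/442 = 42.2534
  Smoker, Severe: 116×163/442 = 42.7783
  Former smoker, Mild: 204×118/442 = 54.4615
  Former smoker, Moderate: 204×161/442 = 74.3077
  Former smoker, Severe: 204×163/442 = 75.2308
  Never smoked, Mild: 122×118/442 = 32.5701
  Never smoked, Moderate: 122×161/442 = 44.4389
  Never smoked, Severe: 122×163/442 = 44.9910
Contributions (O − E)²/E:
  (18 − 30.9683)²/30.9683 = 5.4306
  (55 − 42.2534)²/42.2534 = 3.8453
  (43 − 42.7783)²/42.7783 = 0.0011
  (76 − 54.4615)²/54.4615 = 8.5181
  (93 − 74.3077)²/74.3077 = 4.7021
  (35 − 75.2308)²/75.2308 = 21.5140
  (24 − 32.5701)²/32.5701 = 2.2550
  (13 − 44.4389)²/44.4389 = 22.2419
  (85 − 44.9910)²/44.9910 = 35.5787
χ² = 5.4306 + 3.8453 + 0.0011 + 8.5181 + 4.7021 + 21.5140 + 2.2550 + 22.2419 + 35.5787 = 104.087

104.087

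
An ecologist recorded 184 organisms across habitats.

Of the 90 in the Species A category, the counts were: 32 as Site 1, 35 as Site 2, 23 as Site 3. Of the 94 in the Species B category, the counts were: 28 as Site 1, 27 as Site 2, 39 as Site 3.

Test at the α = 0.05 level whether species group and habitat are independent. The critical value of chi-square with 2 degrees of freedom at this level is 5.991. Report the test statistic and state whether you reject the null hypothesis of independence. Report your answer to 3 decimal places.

5.344; fail to reject H₀

Row totals: 90, 94. Column totals: 60, 62, 62. Grand total N = 184.
Expected counts (row total × column total / N):
  Species A, Site 1: 90×60/184 = 29.3478
  Species A, Site 2: 90×62/184 = 30.3261
  Species A, Site 3: 90×62/184 = 30.3261
  Species B, Site 1: 94×60/184 = 30.6522
  Species B, Site 2: 94×62/184 = 31.6739
  Species B, Site 3: 94×62/184 = 31.6739
Contributions (O − E)²/E:
  (32 − 29.3478)²/29.3478 = 0.2397
  (35 − 30.3261)²/30.3261 = 0.7203
  (23 − 30.3261)²/30.3261 = 1.7698
  (28 − 30.6522)²/30.6522 = 0.2295
  (27 − 31.6739)²/31.6739 = 0.6897
  (39 − 31.6739)²/31.6739 = 1.6945
χ² = 0.2397 + 0.7203 + 1.7698 + 0.2295 + 0.6897 + 1.6945 = 5.344
df = (2−1)(3−1) = 2. Since 5.344 < 5.991, fail to reject the null hypothesis of independence at α = 0.05.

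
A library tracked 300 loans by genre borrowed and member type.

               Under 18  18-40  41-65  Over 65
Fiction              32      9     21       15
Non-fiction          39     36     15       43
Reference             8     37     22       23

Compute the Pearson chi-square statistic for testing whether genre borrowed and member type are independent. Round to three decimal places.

42.051

Row totals: 77, 133, 90. Column totals: 79, 82, 58, 81. Grand total N = 300.
Expected counts (row total × column total / N):
  Fiction, Under 18: 77×79/300 = 20.2767
  Fiction, 18-40: 77×82/300 = 21.0467
  Fiction, 41-65: 77×58/300 = 14.8867
  Fiction, Over 65: 77×81/300 = 20.7900
  Non-fiction, Under 18: 133×79/300 = 35.0233
  Non-fiction, 18-40: 133×82/300 = 36.3533
  Non-fiction, 41-65: 133×58/300 = 25.7133
  Non-fiction, Over 65: 133×81/300 = 35.9100
  Reference, Under 18: 90×79/300 = 23.7000
  Reference, 18-40: 90×82/300 = 24.6000
  Reference, 41-65: 90×58/300 = 17.4000
  Reference, Over 65: 90×81/300 = 24.3000
Contributions (O − E)²/E:
  (32 − 20.2767)²/20.2767 = 6.7780
  (9 − 21.0467)²/21.0467 = 6.8953
  (21 − 14.8867)²/14.8867 = 2.5105
  (15 − 20.7900)²/20.7900 = 1.6125
  (39 − 35.0233)²/35.0233 = 0.4515
  (36 − 36.3533)²/36.3533 = 0.0034
  (15 − 25.7133)²/25.7133 = 4.4636
  (43 − 35.9100)²/35.9100 = 1.3998
  (8 − 23.7000)²/23.7000 = 10.4004
  (37 − 24.6000)²/24.6000 = 6.2504
  (22 − 17.4000)²/17.4000 = 1.2161
  (23 − 24.3000)²/24.3000 = 0.0695
χ² = 6.7780 + 6.8953 + 2.5105 + 1.6125 + 0.4515 + 0.0034 + 4.4636 + 1.3998 + 10.4004 + 6.2504 + 1.2161 + 0.0695 = 42.051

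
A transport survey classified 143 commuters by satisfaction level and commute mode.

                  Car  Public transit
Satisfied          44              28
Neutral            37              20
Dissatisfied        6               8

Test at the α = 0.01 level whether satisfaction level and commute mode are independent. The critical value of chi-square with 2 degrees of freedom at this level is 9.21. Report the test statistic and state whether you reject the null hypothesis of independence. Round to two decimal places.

2.30; fail to reject H₀

Row totals: 72, 57, 14. Column totals: 87, 56. Grand total N = 143.
Expected counts (row total × column total / N):
  Satisfied, Car: 72×87/143 = 43.804
  Satisfied, Public transit: 72×56/143 = 28.196
  Neutral, Car: 57×87/143 = 34.678
  Neutral, Public transit: 57×56/143 = 22.322
  Dissatisfied, Car: 14×87/143 = 8.517
  Dissatisfied, Public transit: 14×56/143 = 5.483
Contributions (O − E)²/E:
  (44 − 43.804)²/43.804 = 0.0009
  (28 − 28.196)²/28.196 = 0.0014
  (37 − 34.678)²/34.678 = 0.1555
  (20 − 22.322)²/22.322 = 0.2415
  (6 − 8.517)²/8.517 = 0.7438
  (8 − 5.483)²/5.483 = 1.1554
χ² = 0.0009 + 0.0014 + 0.1555 + 0.2415 + 0.7438 + 1.1554 = 2.30
df = (3−1)(2−1) = 2. Since 2.30 < 9.21, fail to reject the null hypothesis of independence at α = 0.01.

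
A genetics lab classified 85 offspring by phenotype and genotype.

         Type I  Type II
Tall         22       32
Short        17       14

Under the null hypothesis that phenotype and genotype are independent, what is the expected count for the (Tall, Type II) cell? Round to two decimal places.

Row total (Tall) = 54; column total (Type II) = 46; grand total N = 85.
Expected count = (row total × column total) / N = 54 × 46 / 85 = 29.22.

29.22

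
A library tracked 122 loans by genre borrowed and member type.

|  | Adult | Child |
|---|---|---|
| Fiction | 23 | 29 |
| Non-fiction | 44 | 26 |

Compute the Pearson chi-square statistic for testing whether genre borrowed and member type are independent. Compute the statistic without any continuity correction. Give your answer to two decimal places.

4.18

Row totals: 52, 70. Column totals: 67, 55. Grand total N = 122.
Expected counts (row total × column total / N):
  Fiction, Adult: 52×67/122 = 28.557
  Fiction, Child: 52×55/122 = 23.443
  Non-fiction, Adult: 70×67/122 = 38.443
  Non-fiction, Child: 70×55/122 = 31.557
Contributions (O − E)²/E:
  (23 − 28.557)²/28.557 = 1.0814
  (29 − 23.443)²/23.443 = 1.3172
  (44 − 38.443)²/38.443 = 0.8033
  (26 − 31.557)²/31.557 = 0.9786
χ² = 1.0814 + 1.3172 + 0.8033 + 0.9786 = 4.18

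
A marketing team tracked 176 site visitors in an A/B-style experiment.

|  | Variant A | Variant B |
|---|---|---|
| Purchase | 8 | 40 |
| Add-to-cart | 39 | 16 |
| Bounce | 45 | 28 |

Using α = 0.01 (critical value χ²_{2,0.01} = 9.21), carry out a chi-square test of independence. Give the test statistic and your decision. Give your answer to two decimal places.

Row totals: 48, 55, 73. Column totals: 92, 84. Grand total N = 176.
Expected counts (row total × column total / N):
  Purchase, Variant A: 48×92/176 = 25.091
  Purchase, Variant B: 48×84/176 = 22.909
  Add-to-cart, Variant A: 55×92/176 = 28.750
  Add-to-cart, Variant B: 55×84/176 = 26.250
  Bounce, Variant A: 73×92/176 = 38.159
  Bounce, Variant B: 73×84/176 = 34.841
Contributions (O − E)²/E:
  (8 − 25.091)²/25.091 = 11.6417
  (40 − 22.909)²/22.909 = 12.7505
  (39 − 28.750)²/28.750 = 3.6543
  (16 − 26.250)²/26.250 = 4.0024
  (45 − 38.159)²/38.159 = 1.2264
  (28 − 34.841)²/34.841 = 1.3432
χ² = 11.6417 + 12.7505 + 3.6543 + 4.0024 + 1.2264 + 1.3432 = 34.62
df = (3−1)(2−1) = 2. Since 34.62 > 9.21, reject the null hypothesis of independence at α = 0.01.

34.62; reject H₀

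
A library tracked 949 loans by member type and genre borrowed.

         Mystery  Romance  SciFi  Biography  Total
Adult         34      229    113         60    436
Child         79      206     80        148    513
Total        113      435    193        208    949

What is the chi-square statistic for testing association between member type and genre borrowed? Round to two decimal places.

56.13

Grand total N = 949.
Expected counts (row total × column total / N):
  Adult, Mystery: 436×113/949 = 51.916
  Adult, Romance: 436×435/949 = 199.852
  Adult, SciFi: 436×193/949 = 88.670
  Adult, Biography: 436×208/949 = 95.562
  Child, Mystery: 513×113/949 = 61.084
  Child, Romance: 513×435/949 = 235.148
  Child, SciFi: 513×193/949 = 104.330
  Child, Biography: 513×208/949 = 112.438
Contributions (O − E)²/E:
  (34 − 51.916)²/51.916 = 6.1827
  (229 − 199.852)²/199.852 = 4.2512
  (113 − 88.670)²/88.670 = 6.6759
  (60 − 95.562)²/95.562 = 13.2339
  (79 − 61.084)²/61.084 = 5.2548
  (206 − 235.148)²/235.148 = 3.6131
  (80 − 104.330)²/104.330 = 5.6738
  (148 − 112.438)²/112.438 = 11.2476
χ² = 6.1827 + 4.2512 + 6.6759 + 13.2339 + 5.2548 + 3.6131 + 5.6738 + 11.2476 = 56.13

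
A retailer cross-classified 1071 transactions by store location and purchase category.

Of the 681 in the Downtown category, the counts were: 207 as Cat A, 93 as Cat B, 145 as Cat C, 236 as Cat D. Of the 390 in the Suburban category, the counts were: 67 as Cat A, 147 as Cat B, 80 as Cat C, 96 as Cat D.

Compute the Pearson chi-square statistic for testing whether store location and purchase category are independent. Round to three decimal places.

89.000

Row totals: 681, 390. Column totals: 274, 240, 225, 332. Grand total N = 1071.
Expected counts (row total × column total / N):
  Downtown, Cat A: 681×274/1071 = 174.2241
  Downtown, Cat B: 681×240/1071 = 152.6050
  Downtown, Cat C: 681×225/1071 = 143.0672
  Downtown, Cat D: 681×332/1071 = 211.1036
  Suburban, Cat A: 390×274/1071 = 99.7759
  Suburban, Cat B: 390×240/1071 = 87.3950
  Suburban, Cat C: 390×225/1071 = 81.9328
  Suburban, Cat D: 390×332/1071 = 120.8964
Contributions (O − E)²/E:
  (207 − 174.2241)²/174.2241 = 6.1660
  (93 − 152.6050)²/152.6050 = 23.2807
  (145 − 143.0672)²/143.0672 = 0.0261
  (236 − 211.1036)²/211.1036 = 2.9361
  (67 − 99.7759)²/99.7759 = 10.7667
  (147 − 87.3950)²/87.3950 = 40.6517
  (80 − 81.9328)²/81.9328 = 0.0456
  (96 − 120.8964)²/120.8964 = 5.1270
χ² = 6.1660 + 23.2807 + 0.0261 + 2.9361 + 10.7667 + 40.6517 + 0.0456 + 5.1270 = 89.000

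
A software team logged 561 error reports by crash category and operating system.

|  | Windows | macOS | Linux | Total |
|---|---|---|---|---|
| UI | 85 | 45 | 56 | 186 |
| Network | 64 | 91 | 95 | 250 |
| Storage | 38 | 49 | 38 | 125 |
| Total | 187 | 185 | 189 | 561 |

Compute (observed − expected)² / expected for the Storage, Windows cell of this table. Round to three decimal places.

Row total (Storage) = 125; column total (Windows) = 187; N = 561.
Expected count E = 125 × 187 / 561 = 41.6667.
Contribution = (O − E)²/E = (38 − 41.6667)² / 41.6667 = 0.323.

0.323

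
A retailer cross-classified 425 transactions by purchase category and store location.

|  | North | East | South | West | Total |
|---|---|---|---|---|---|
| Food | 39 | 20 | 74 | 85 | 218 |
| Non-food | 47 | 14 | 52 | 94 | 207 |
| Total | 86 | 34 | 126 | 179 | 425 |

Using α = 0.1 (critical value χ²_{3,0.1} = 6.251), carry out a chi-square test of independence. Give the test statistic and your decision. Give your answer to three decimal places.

Grand total N = 425.
Expected counts (row total × column total / N):
  Food, North: 218×86/425 = 44.1129
  Food, East: 218×34/425 = 17.4400
  Food, South: 218×126/425 = 64.6306
  Food, West: 218×179/425 = 91.8165
  Non-food, North: 207×86/425 = 41.8871
  Non-food, East: 207×34/425 = 16.5600
  Non-food, South: 207×126/425 = 61.3694
  Non-food, West: 207×179/425 = 87.1835
Contributions (O − E)²/E:
  (39 − 44.1129)²/44.1129 = 0.5926
  (20 − 17.4400)²/17.4400 = 0.3758
  (74 − 64.6306)²/64.6306 = 1.3583
  (85 − 91.8165)²/91.8165 = 0.5061
  (47 − 41.8871)²/41.8871 = 0.6241
  (14 − 16.5600)²/16.5600 = 0.3957
  (52 − 61.3694)²/61.3694 = 1.4304
  (94 − 87.1835)²/87.1835 = 0.5330
χ² = 0.5926 + 0.3758 + 1.3583 + 0.5061 + 0.6241 + 0.3957 + 1.4304 + 0.5330 = 5.816
df = (2−1)(4−1) = 3. Since 5.816 < 6.251, fail to reject the null hypothesis of independence at α = 0.1.

5.816; fail to reject H₀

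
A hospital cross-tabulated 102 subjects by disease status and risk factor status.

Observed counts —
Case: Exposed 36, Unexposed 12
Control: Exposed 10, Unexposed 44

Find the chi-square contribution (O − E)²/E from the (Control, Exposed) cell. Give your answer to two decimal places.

8.46

Row total (Control) = 54; column total (Exposed) = 46; N = 102.
Expected count E = 54 × 46 / 102 = 24.353.
Contribution = (O − E)²/E = (10 − 24.353)² / 24.353 = 8.46.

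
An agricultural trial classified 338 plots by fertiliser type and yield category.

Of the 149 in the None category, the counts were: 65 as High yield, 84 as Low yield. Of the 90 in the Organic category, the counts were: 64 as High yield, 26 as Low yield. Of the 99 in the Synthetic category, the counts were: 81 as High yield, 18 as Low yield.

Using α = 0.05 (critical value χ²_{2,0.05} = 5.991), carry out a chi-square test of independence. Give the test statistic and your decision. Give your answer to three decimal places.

41.083; reject H₀

Row totals: 149, 90, 99. Column totals: 210, 128. Grand total N = 338.
Expected counts (row total × column total / N):
  None, High yield: 149×210/338 = 92.5740
  None, Low yield: 149×128/338 = 56.4260
  Organic, High yield: 90×210/338 = 55.9172
  Organic, Low yield: 90×128/338 = 34.0828
  Synthetic, High yield: 99×210/338 = 61.5089
  Synthetic, Low yield: 99×128/338 = 37.4911
Contributions (O − E)²/E:
  (65 − 92.5740)²/92.5740 = 8.2132
  (84 − 56.4260)²/56.4260 = 13.4747
  (64 − 55.9172)²/55.9172 = 1.1684
  (26 − 34.0828)²/34.0828 = 1.9169
  (81 − 61.5089)²/61.5089 = 6.1764
  (18 − 37.4911)²/37.4911 = 10.1332
χ² = 8.2132 + 13.4747 + 1.1684 + 1.9169 + 6.1764 + 10.1332 = 41.083
df = (3−1)(2−1) = 2. Since 41.083 > 5.991, reject the null hypothesis of independence at α = 0.05.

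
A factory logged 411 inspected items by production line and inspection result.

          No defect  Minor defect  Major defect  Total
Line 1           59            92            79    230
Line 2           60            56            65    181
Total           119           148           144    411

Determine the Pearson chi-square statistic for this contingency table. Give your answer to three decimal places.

4.346

Grand total N = 411.
Expected counts (row total × column total / N):
  Line 1, No defect: 230×119/411 = 66.5937
  Line 1, Minor defect: 230×148/411 = 82.8224
  Line 1, Major defect: 230×144/411 = 80.5839
  Line 2, No defect: 181×119/411 = 52.4063
  Line 2, Minor defect: 181×148/411 = 65.1776
  Line 2, Major defect: 181×144/411 = 63.4161
Contributions (O − E)²/E:
  (59 − 66.5937)²/66.5937 = 0.8659
  (92 − 82.8224)²/82.8224 = 1.0170
  (79 − 80.5839)²/80.5839 = 0.0311
  (60 − 52.4063)²/52.4063 = 1.1003
  (56 − 65.1776)²/65.1776 = 1.2923
  (65 − 63.4161)²/63.4161 = 0.0396
χ² = 0.8659 + 1.0170 + 0.0311 + 1.1003 + 1.2923 + 0.0396 = 4.346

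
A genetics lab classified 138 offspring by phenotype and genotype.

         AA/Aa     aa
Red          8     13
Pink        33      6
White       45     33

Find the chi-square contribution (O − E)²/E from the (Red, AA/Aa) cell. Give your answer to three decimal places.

1.977

Row total (Red) = 21; column total (AA/Aa) = 86; N = 138.
Expected count E = 21 × 86 / 138 = 13.0870.
Contribution = (O − E)²/E = (8 − 13.0870)² / 13.0870 = 1.977.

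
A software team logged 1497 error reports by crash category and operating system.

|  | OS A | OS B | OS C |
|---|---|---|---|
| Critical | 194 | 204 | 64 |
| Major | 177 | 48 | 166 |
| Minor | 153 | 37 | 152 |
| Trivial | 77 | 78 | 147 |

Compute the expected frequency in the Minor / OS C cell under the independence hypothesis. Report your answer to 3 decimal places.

Row total (Minor) = 342; column total (OS C) = 529; grand total N = 1497.
Expected count = (row total × column total) / N = 342 × 529 / 1497 = 120.854.

120.854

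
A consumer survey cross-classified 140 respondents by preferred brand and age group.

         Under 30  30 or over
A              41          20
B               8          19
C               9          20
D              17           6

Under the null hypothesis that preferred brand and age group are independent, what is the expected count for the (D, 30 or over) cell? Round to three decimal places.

Row total (D) = 23; column total (30 or over) = 65; grand total N = 140.
Expected count = (row total × column total) / N = 23 × 65 / 140 = 10.679.

10.679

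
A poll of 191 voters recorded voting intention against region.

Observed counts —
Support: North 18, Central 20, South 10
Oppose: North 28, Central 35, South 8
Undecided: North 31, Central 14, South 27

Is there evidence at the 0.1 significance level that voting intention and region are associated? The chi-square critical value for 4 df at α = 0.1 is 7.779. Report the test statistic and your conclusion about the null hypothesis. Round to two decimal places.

Row totals: 48, 71, 72. Column totals: 77, 69, 45. Grand total N = 191.
Expected counts (row total × column total / N):
  Support, North: 48×77/191 = 19.351
  Support, Central: 48×69/191 = 17.340
  Support, South: 48×45/191 = 11.309
  Oppose, North: 71×77/191 = 28.623
  Oppose, Central: 71×69/191 = 25.649
  Oppose, South: 71×45/191 = 16.728
  Undecided, North: 72×77/191 = 29.026
  Undecided, Central: 72×69/191 = 26.010
  Undecided, South: 72×45/191 = 16.963
Contributions (O − E)²/E:
  (18 − 19.351)²/19.351 = 0.0943
  (20 − 17.340)²/17.340 = 0.4081
  (10 − 11.309)²/11.309 = 0.1515
  (28 − 28.623)²/28.623 = 0.0136
  (35 − 25.649)²/25.649 = 3.4091
  (8 − 16.728)²/16.728 = 4.5539
  (31 − 29.026)²/29.026 = 0.1342
  (14 − 26.010)²/26.010 = 5.5456
  (27 − 16.963)²/16.963 = 5.9389
χ² = 0.0943 + 0.4081 + 0.1515 + 0.0136 + 3.4091 + 4.5539 + 0.1342 + 5.5456 + 5.9389 = 20.25
df = (3−1)(3−1) = 4. Since 20.25 > 7.779, reject the null hypothesis of independence at α = 0.1.

20.25; reject H₀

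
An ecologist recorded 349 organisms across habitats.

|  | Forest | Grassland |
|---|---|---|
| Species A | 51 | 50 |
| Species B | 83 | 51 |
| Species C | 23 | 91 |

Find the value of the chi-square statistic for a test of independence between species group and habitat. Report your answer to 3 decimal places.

Row totals: 101, 134, 114. Column totals: 157, 192. Grand total N = 349.
Expected counts (row total × column total / N):
  Species A, Forest: 101×157/349 = 45.4355
  Species A, Grassland: 101×192/349 = 55.5645
  Species B, Forest: 134×157/349 = 60.2808
  Species B, Grassland: 134×192/349 = 73.7192
  Species C, Forest: 114×157/349 = 51.2837
  Species C, Grassland: 114×192/349 = 62.7163
Contributions (O − E)²/E:
  (51 − 45.4355)²/45.4355 = 0.6815
  (50 − 55.5645)²/55.5645 = 0.5573
  (83 − 60.2808)²/60.2808 = 8.5626
  (51 − 73.7192)²/73.7192 = 7.0017
  (23 − 51.2837)²/51.2837 = 15.5989
  (91 − 62.7163)²/62.7163 = 12.7553
χ² = 0.6815 + 0.5573 + 8.5626 + 7.0017 + 15.5989 + 12.7553 = 45.157

45.157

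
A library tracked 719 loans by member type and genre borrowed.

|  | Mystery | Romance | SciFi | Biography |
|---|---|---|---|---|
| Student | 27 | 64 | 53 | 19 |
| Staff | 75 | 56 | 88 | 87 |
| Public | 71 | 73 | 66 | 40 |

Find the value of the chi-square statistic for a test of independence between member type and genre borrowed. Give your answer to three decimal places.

43.512

Row totals: 163, 306, 250. Column totals: 173, 193, 207, 146. Grand total N = 719.
Expected counts (row total × column total / N):
  Student, Mystery: 163×173/719 = 39.219750
  Student, Romance: 163×193/719 = 43.753825
  Student, SciFi: 163×207/719 = 46.927677
  Student, Biography: 163×146/719 = 33.098748
  Staff, Mystery: 306×173/719 = 73.627260
  Staff, Romance: 306×193/719 = 82.139082
  Staff, SciFi: 306×207/719 = 88.097357
  Staff, Biography: 306×146/719 = 62.136300
  Public, Mystery: 250×173/719 = 60.152990
  Public, Romance: 250×193/719 = 67.107093
  Public, SciFi: 250×207/719 = 71.974965
  Public, Biography: 250×146/719 = 50.764951
Contributions (O − E)²/E:
  (27 − 39.219750)²/39.219750 = 3.8073
  (64 − 43.753825)²/43.753825 = 9.3685
  (53 − 46.927677)²/46.927677 = 0.7857
  (19 − 33.098748)²/33.098748 = 6.0055
  (75 − 73.627260)²/73.627260 = 0.0256
  (56 − 82.139082)²/82.139082 = 8.3182
  (88 − 88.097357)²/88.097357 = 0.0001
  (87 − 62.136300)²/62.136300 = 9.9492
  (71 − 60.152990)²/60.152990 = 1.9560
  (73 − 67.107093)²/67.107093 = 0.5175
  (66 − 71.974965)²/71.974965 = 0.4960
  (40 − 50.764951)²/50.764951 = 2.2828
χ² = 3.8073 + 9.3685 + 0.7857 + 6.0055 + 0.0256 + 8.3182 + 0.0001 + 9.9492 + 1.9560 + 0.5175 + 0.4960 + 2.2828 = 43.512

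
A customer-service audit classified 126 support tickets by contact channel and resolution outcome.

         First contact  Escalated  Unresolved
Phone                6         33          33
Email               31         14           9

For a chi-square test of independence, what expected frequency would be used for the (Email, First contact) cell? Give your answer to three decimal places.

15.857

Row total (Email) = 54; column total (First contact) = 37; grand total N = 126.
Expected count = (row total × column total) / N = 54 × 37 / 126 = 15.857.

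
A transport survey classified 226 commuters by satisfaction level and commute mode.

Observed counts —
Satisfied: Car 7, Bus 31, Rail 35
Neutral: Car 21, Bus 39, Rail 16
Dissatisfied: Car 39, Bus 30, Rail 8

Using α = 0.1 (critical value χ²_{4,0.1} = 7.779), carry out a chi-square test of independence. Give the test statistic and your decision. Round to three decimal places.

44.230; reject H₀

Row totals: 73, 76, 77. Column totals: 67, 100, 59. Grand total N = 226.
Expected counts (row total × column total / N):
  Satisfied, Car: 73×67/226 = 21.6416
  Satisfied, Bus: 73×100/226 = 32.3009
  Satisfied, Rail: 73×59/226 = 19.0575
  Neutral, Car: 76×67/226 = 22.5310
  Neutral, Bus: 76×100/226 = 33.6283
  Neutral, Rail: 76×59/226 = 19.8407
  Dissatisfied, Car: 77×67/226 = 22.8274
  Dissatisfied, Bus: 77×100/226 = 34.0708
  Dissatisfied, Rail: 77×59/226 = 20.1018
Contributions (O − E)²/E:
  (7 − 21.6416)²/21.6416 = 9.9058
  (31 − 32.3009)²/32.3009 = 0.0524
  (35 − 19.0575)²/19.0575 = 13.3367
  (21 − 22.5310)²/22.5310 = 0.1040
  (39 − 33.6283)²/33.6283 = 0.8581
  (16 − 19.8407)²/19.8407 = 0.7435
  (39 − 22.8274)²/22.8274 = 11.4579
  (30 − 34.0708)²/34.0708 = 0.4864
  (8 − 20.1018)²/20.1018 = 7.2856
χ² = 9.9058 + 0.0524 + 13.3367 + 0.1040 + 0.8581 + 0.7435 + 11.4579 + 0.4864 + 7.2856 = 44.230
df = (3−1)(3−1) = 4. Since 44.230 > 7.779, reject the null hypothesis of independence at α = 0.1.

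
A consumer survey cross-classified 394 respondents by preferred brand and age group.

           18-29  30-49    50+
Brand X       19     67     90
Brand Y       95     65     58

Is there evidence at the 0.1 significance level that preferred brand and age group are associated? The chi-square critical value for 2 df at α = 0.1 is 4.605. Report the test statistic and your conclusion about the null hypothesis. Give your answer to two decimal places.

Row totals: 176, 218. Column totals: 114, 132, 148. Grand total N = 394.
Expected counts (row total × column total / N):
  Brand X, 18-29: 176×114/394 = 50.924
  Brand X, 30-49: 176×132/394 = 58.964
  Brand X, 50+: 176×148/394 = 66.112
  Brand Y, 18-29: 218×114/394 = 63.076
  Brand Y, 30-49: 218×132/394 = 73.036
  Brand Y, 50+: 218×148/394 = 81.888
Contributions (O − E)²/E:
  (19 − 50.924)²/50.924 = 20.0130
  (67 − 58.964)²/58.964 = 1.0952
  (90 − 66.112)²/66.112 = 8.6314
  (95 − 63.076)²/63.076 = 16.1574
  (65 − 73.036)²/73.036 = 0.8842
  (58 − 81.888)²/81.888 = 6.9685
χ² = 20.0130 + 1.0952 + 8.6314 + 16.1574 + 0.8842 + 6.9685 = 53.75
df = (2−1)(3−1) = 2. Since 53.75 > 4.605, reject the null hypothesis of independence at α = 0.1.

53.75; reject H₀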